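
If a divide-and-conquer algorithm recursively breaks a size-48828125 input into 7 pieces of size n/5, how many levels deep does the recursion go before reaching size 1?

For divide and conquer with division factor 5:

Problem sizes at each level:
Level 0: 48828125
Level 1: 9765625
Level 2: 1953125
Level 3: 390625
Level 4: 78125
Level 5: 15625
Level 6: 3125
Level 7: 625
Level 8: 125
Level 9: 25
Level 10: 5
Level 11: 1

The root is level 0 and the size-1 base case is level 11 (the tree spans levels 0 through 11, i.e. 12 levels counting the root), so the depth is the number of divisions: log_5(48828125) = 11

The recursion tree depth is log_5(48828125) = 11. At each level, the problem size is divided by 5, so it takes 11 divisions to reduce to a base case of size 1. The algorithm makes 7 recursive calls at each level.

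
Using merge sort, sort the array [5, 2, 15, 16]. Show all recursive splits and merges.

Merge sort trace:

Split: [5, 2, 15, 16] -> [5, 2] and [15, 16]
  Split: [5, 2] -> [5] and [2]
  Merge: [5] + [2] -> [2, 5]
  Split: [15, 16] -> [15] and [16]
  Merge: [15] + [16] -> [15, 16]
Merge: [2, 5] + [15, 16] -> [2, 5, 15, 16]

Final sorted array: [2, 5, 15, 16]

The merge sort proceeds by recursively splitting the array and merging sorted halves.
After all merges, the sorted array is [2, 5, 15, 16].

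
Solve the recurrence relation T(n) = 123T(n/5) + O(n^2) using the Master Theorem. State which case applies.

Master Theorem for T(n) = 123T(n/5) + O(n^2):

a = 123, b = 5, c = 2
log_b(a) = log_5(123) = 2.9900

Case 1: c = 2 < log_5(123) = 2.9900
T(n) = O(n^(log_5 123))

For T(n) = 123T(n/5) + O(n^2): log_5(123) = 2.9900. This is Case 1 of the Master Theorem (c < log_b(a), work dominated by leaves), giving O(n^(log_5 123)).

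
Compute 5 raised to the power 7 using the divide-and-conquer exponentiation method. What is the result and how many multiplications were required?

Computing 5^7 by squaring (build up from 5^1; each line after the first costs one multiplication):

5^1 = 5
5^2 = (5^1)^2 = 5^2 = 25
5^3 = 5 * 5^2 = 5 * 25 = 125
5^6 = (5^3)^2 = 125^2 = 15625
5^7 = 5 * 5^6 = 5 * 15625 = 78125

Result: 78125
Multiplications needed: 4 (4 lines after 5^1)

5^7 = 78125. Using exponentiation by squaring, this requires 4 multiplications. The key idea: if the exponent is even, square the half-power; if odd, multiply by the base once.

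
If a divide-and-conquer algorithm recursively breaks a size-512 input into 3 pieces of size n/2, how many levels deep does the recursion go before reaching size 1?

For divide and conquer with division factor 2:

Problem sizes at each level:
Level 0: 512
Level 1: 256
Level 2: 128
Level 3: 64
Level 4: 32
Level 5: 16
Level 6: 8
Level 7: 4
Level 8: 2
Level 9: 1

The root is level 0 and the size-1 base case is level 9 (the tree spans levels 0 through 9, i.e. 10 levels counting the root), so the depth is the number of divisions: log_2(512) = 9

The recursion tree depth is log_2(512) = 9. At each level, the problem size is divided by 2, so it takes 9 divisions to reduce to a base case of size 1. The algorithm makes 3 recursive calls at each level.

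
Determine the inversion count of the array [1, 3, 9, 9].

Finding inversions in [1, 3, 9, 9]:


Total inversions: 0

The array has 0 inversions. It is already sorted.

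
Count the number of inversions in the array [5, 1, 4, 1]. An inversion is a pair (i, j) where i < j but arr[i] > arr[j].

Finding inversions in [5, 1, 4, 1]:

(0, 1): arr[0]=5 > arr[1]=1
(0, 2): arr[0]=5 > arr[2]=4
(0, 3): arr[0]=5 > arr[3]=1
(2, 3): arr[2]=4 > arr[3]=1

Total inversions: 4

The array has 4 inversion(s): (0,1), (0,2), (0,3), (2,3). Each pair (i,j) satisfies i < j and arr[i] > arr[j].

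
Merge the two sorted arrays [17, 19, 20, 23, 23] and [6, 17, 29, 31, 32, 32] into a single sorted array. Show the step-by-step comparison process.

Merging process:

Compare 17 vs 6: take 6 from right. Merged: [6]
Compare 17 vs 17: take 17 from left. Merged: [6, 17]
Compare 19 vs 17: take 17 from right. Merged: [6, 17, 17]
Compare 19 vs 29: take 19 from left. Merged: [6, 17, 17, 19]
Compare 20 vs 29: take 20 from left. Merged: [6, 17, 17, 19, 20]
Compare 23 vs 29: take 23 from left. Merged: [6, 17, 17, 19, 20, 23]
Compare 23 vs 29: take 23 from left. Merged: [6, 17, 17, 19, 20, 23, 23]
Append remaining from right: [29, 31, 32, 32]. Merged: [6, 17, 17, 19, 20, 23, 23, 29, 31, 32, 32]

Final merged array: [6, 17, 17, 19, 20, 23, 23, 29, 31, 32, 32]
Total comparisons: 7

The merged array is [6, 17, 17, 19, 20, 23, 23, 29, 31, 32, 32], requiring 7 comparisons. The merge step runs in O(n) time where n is the total number of elements.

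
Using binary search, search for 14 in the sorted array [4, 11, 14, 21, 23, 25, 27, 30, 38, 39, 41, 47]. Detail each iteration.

Binary search for 14 in [4, 11, 14, 21, 23, 25, 27, 30, 38, 39, 41, 47]:

lo=0, hi=11, mid=5, arr[mid]=25 -> 25 > 14, search left half
lo=0, hi=4, mid=2, arr[mid]=14 -> Found target at index 2!

Binary search finds 14 at index 2 after 2 comparisons. The search repeatedly halves the search space by comparing with the middle element.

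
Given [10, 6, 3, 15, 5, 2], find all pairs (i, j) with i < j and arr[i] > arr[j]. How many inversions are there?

Finding inversions in [10, 6, 3, 15, 5, 2]:

(0, 1): arr[0]=10 > arr[1]=6
(0, 2): arr[0]=10 > arr[2]=3
(0, 4): arr[0]=10 > arr[4]=5
(0, 5): arr[0]=10 > arr[5]=2
(1, 2): arr[1]=6 > arr[2]=3
(1, 4): arr[1]=6 > arr[4]=5
(1, 5): arr[1]=6 > arr[5]=2
(2, 5): arr[2]=3 > arr[5]=2
(3, 4): arr[3]=15 > arr[4]=5
(3, 5): arr[3]=15 > arr[5]=2
(4, 5): arr[4]=5 > arr[5]=2

Total inversions: 11

The array has 11 inversion(s): (0,1), (0,2), (0,4), (0,5), (1,2), (1,4), (1,5), (2,5), (3,4), (3,5), (4,5). Each pair (i,j) satisfies i < j and arr[i] > arr[j].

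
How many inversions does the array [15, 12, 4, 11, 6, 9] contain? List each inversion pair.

Finding inversions in [15, 12, 4, 11, 6, 9]:

(0, 1): arr[0]=15 > arr[1]=12
(0, 2): arr[0]=15 > arr[2]=4
(0, 3): arr[0]=15 > arr[3]=11
(0, 4): arr[0]=15 > arr[4]=6
(0, 5): arr[0]=15 > arr[5]=9
(1, 2): arr[1]=12 > arr[2]=4
(1, 3): arr[1]=12 > arr[3]=11
(1, 4): arr[1]=12 > arr[4]=6
(1, 5): arr[1]=12 > arr[5]=9
(3, 4): arr[3]=11 > arr[4]=6
(3, 5): arr[3]=11 > arr[5]=9

Total inversions: 11

The array has 11 inversion(s): (0,1), (0,2), (0,3), (0,4), (0,5), (1,2), (1,3), (1,4), (1,5), (3,4), (3,5). Each pair (i,j) satisfies i < j and arr[i] > arr[j].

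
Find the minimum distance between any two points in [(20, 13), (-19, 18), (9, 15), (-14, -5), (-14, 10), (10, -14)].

Computing all pairwise distances among 6 points:

d((20, 13), (-19, 18)) = 39.3192
d((20, 13), (9, 15)) = 11.1803
d((20, 13), (-14, -5)) = 38.4708
d((20, 13), (-14, 10)) = 34.1321
d((20, 13), (10, -14)) = 28.7924
d((-19, 18), (9, 15)) = 28.1603
d((-19, 18), (-14, -5)) = 23.5372
d((-19, 18), (-14, 10)) = 9.434 <-- minimum
d((-19, 18), (10, -14)) = 43.1856
d((9, 15), (-14, -5)) = 30.4795
d((9, 15), (-14, 10)) = 23.5372
d((9, 15), (10, -14)) = 29.0172
d((-14, -5), (-14, 10)) = 15.0
d((-14, -5), (10, -14)) = 25.632
d((-14, 10), (10, -14)) = 33.9411

Closest pair: (-19, 18) and (-14, 10) with distance 9.434

The closest pair is (-19, 18) and (-14, 10) with Euclidean distance 9.434. For 6 points, brute-force pairwise comparison is shown above. For large n, the divide-and-conquer algorithm (sort by x, recurse on halves, check the dividing strip) achieves O(n log n).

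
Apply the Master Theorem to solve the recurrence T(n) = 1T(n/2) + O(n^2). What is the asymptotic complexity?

Master Theorem for T(n) = 1T(n/2) + O(n^2):

a = 1, b = 2, c = 2
log_b(a) = log_2(1) = 0.0000

Case 3: c = 2 > log_2(1) = 0.0000
T(n) = O(n^2) = O(n^2)

For T(n) = 1T(n/2) + O(n^2): log_2(1) = 0.0000. This is Case 3 of the Master Theorem (c > log_b(a), work dominated by root), giving O(n^2).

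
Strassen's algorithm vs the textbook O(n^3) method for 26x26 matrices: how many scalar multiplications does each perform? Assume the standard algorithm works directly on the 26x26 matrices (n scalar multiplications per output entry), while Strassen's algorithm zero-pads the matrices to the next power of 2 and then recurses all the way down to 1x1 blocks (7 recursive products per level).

Matrix multiplication for 26x26 matrices:

Strassen's algorithm requires power-of-2 dimensions. Pad 26x26 to 32x32 (next power of 2).

Standard algorithm: 26^3 = 17576 multiplications
Strassen's algorithm: 7^(log2(32)) = 7^5 = 16807 multiplications
Savings: 17576 - 16807 = 769 multiplications

Standard: 17576 multiplications (26^3). Strassen: 16807 multiplications (7^5, after padding to 32x32). Strassen reduces 8 recursive multiplications to 7 at each level.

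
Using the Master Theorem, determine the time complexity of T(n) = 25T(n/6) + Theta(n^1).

Master Theorem for T(n) = 25T(n/6) + O(n^1):

a = 25, b = 6, c = 1
log_b(a) = log_6(25) = 1.7965

Case 1: c = 1 < log_6(25) = 1.7965
T(n) = O(n^(log_6 25))

For T(n) = 25T(n/6) + O(n^1): log_6(25) = 1.7965. This is Case 1 of the Master Theorem (c < log_b(a), work dominated by leaves), giving O(n^(log_6 25)).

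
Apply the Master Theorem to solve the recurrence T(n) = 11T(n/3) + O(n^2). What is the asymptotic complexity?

Master Theorem for T(n) = 11T(n/3) + O(n^2):

a = 11, b = 3, c = 2
log_b(a) = log_3(11) = 2.1827

Case 1: c = 2 < log_3(11) = 2.1827
T(n) = O(n^(log_3 11))

For T(n) = 11T(n/3) + O(n^2): log_3(11) = 2.1827. This is Case 1 of the Master Theorem (c < log_b(a), work dominated by leaves), giving O(n^(log_3 11)).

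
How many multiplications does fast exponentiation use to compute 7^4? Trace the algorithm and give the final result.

Computing 7^4 by squaring (build up from 7^1; each line after the first costs one multiplication):

7^1 = 7
7^2 = (7^1)^2 = 7^2 = 49
7^4 = (7^2)^2 = 49^2 = 2401

Result: 2401
Multiplications needed: 2 (2 lines after 7^1)

7^4 = 2401. Using exponentiation by squaring, this requires 2 multiplications. The key idea: if the exponent is even, square the half-power; if odd, multiply by the base once.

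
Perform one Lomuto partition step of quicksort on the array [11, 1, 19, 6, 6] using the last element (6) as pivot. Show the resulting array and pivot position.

Lomuto partition with pivot = 6:

Initial array: [11, 1, 19, 6, 6]

arr[0]=11 > 6: no swap
arr[1]=1 <= 6: swap with position 0, array becomes [1, 11, 19, 6, 6]
arr[2]=19 > 6: no swap
arr[3]=6 <= 6: swap with position 1, array becomes [1, 6, 19, 11, 6]

Place pivot at position 2: [1, 6, 6, 11, 19]
Pivot position: 2

After partitioning with pivot 6, the array becomes [1, 6, 6, 11, 19]. The pivot is placed at index 2. All elements to the left of the pivot are <= 6, and all elements to the right are > 6.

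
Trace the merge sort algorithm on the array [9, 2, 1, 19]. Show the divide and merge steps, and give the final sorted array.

Merge sort trace:

Split: [9, 2, 1, 19] -> [9, 2] and [1, 19]
  Split: [9, 2] -> [9] and [2]
  Merge: [9] + [2] -> [2, 9]
  Split: [1, 19] -> [1] and [19]
  Merge: [1] + [19] -> [1, 19]
Merge: [2, 9] + [1, 19] -> [1, 2, 9, 19]

Final sorted array: [1, 2, 9, 19]

The merge sort proceeds by recursively splitting the array and merging sorted halves.
After all merges, the sorted array is [1, 2, 9, 19].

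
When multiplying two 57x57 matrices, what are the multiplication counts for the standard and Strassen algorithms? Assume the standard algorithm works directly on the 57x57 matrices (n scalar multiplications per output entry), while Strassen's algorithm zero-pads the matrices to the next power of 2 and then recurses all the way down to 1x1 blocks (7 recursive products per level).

Matrix multiplication for 57x57 matrices:

Strassen's algorithm requires power-of-2 dimensions. Pad 57x57 to 64x64 (next power of 2).

Standard algorithm: 57^3 = 185193 multiplications
Strassen's algorithm: 7^(log2(64)) = 7^6 = 117649 multiplications
Savings: 185193 - 117649 = 67544 multiplications

Standard: 185193 multiplications (57^3). Strassen: 117649 multiplications (7^6, after padding to 64x64). Strassen reduces 8 recursive multiplications to 7 at each level.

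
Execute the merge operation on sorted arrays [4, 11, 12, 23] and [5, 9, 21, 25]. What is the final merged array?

Merging process:

Compare 4 vs 5: take 4 from left. Merged: [4]
Compare 11 vs 5: take 5 from right. Merged: [4, 5]
Compare 11 vs 9: take 9 from right. Merged: [4, 5, 9]
Compare 11 vs 21: take 11 from left. Merged: [4, 5, 9, 11]
Compare 12 vs 21: take 12 from left. Merged: [4, 5, 9, 11, 12]
Compare 23 vs 21: take 21 from right. Merged: [4, 5, 9, 11, 12, 21]
Compare 23 vs 25: take 23 from left. Merged: [4, 5, 9, 11, 12, 21, 23]
Append remaining from right: [25]. Merged: [4, 5, 9, 11, 12, 21, 23, 25]

Final merged array: [4, 5, 9, 11, 12, 21, 23, 25]
Total comparisons: 7

The merged array is [4, 5, 9, 11, 12, 21, 23, 25], requiring 7 comparisons. The merge step runs in O(n) time where n is the total number of elements.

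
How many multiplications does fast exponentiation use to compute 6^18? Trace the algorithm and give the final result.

Computing 6^18 by squaring (build up from 6^1; each line after the first costs one multiplication):

6^1 = 6
6^2 = (6^1)^2 = 6^2 = 36
6^4 = (6^2)^2 = 36^2 = 1296
6^8 = (6^4)^2 = 1296^2 = 1679616
6^9 = 6 * 6^8 = 6 * 1679616 = 10077696
6^18 = (6^9)^2 = 10077696^2 = 101559956668416

Result: 101559956668416
Multiplications needed: 5 (5 lines after 6^1)

6^18 = 101559956668416. Using exponentiation by squaring, this requires 5 multiplications. The key idea: if the exponent is even, square the half-power; if odd, multiply by the base once.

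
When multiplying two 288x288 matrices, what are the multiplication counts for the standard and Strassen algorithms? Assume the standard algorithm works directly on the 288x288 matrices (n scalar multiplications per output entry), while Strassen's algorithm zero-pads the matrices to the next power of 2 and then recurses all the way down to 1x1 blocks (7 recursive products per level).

Matrix multiplication for 288x288 matrices:

Strassen's algorithm requires power-of-2 dimensions. Pad 288x288 to 512x512 (next power of 2).

Standard algorithm: 288^3 = 23887872 multiplications
Strassen's algorithm: 7^(log2(512)) = 7^9 = 40353607 multiplications
Difference: 23887872 - 40353607 = -16465735 (Strassen uses MORE here due to padding overhead — for small or just-over-power-of-2 n, padding can outweigh the per-level savings)

Standard: 23887872 multiplications (288^3). Strassen: 40353607 multiplications (7^9, after padding to 512x512). Strassen reduces 8 recursive multiplications to 7 at each level.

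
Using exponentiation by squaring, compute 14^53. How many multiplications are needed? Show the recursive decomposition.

Computing 14^53 by squaring (build up from 14^1; each line after the first costs one multiplication):

14^1 = 14
14^2 = (14^1)^2 = 14^2 = 196
14^3 = 14 * 14^2 = 14 * 196 = 2744
14^6 = (14^3)^2 = 2744^2 = 7529536
14^12 = (14^6)^2 = 7529536^2 = 56693912375296
14^13 = 14 * 14^12 = 14 * 56693912375296 = 793714773254144
14^26 = (14^13)^2 = 793714773254144^2 = 629983141281877223603213172736
14^52 = (14^26)^2 = 629983141281877223603213172736^2 = 396878758299381678483277913691857524931552116018231373725696
14^53 = 14 * 14^52 = 14 * 396878758299381678483277913691857524931552116018231373725696 = 5556302616191343498765890791686005349041729624255239232159744

Result: 5556302616191343498765890791686005349041729624255239232159744
Multiplications needed: 8 (8 lines after 14^1)

14^53 = 5556302616191343498765890791686005349041729624255239232159744. Using exponentiation by squaring, this requires 8 multiplications. The key idea: if the exponent is even, square the half-power; if odd, multiply by the base once.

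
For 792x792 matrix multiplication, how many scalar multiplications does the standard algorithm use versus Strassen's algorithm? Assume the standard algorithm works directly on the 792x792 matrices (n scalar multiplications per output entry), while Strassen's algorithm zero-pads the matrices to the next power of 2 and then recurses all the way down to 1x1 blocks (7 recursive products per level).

Matrix multiplication for 792x792 matrices:

Strassen's algorithm requires power-of-2 dimensions. Pad 792x792 to 1024x1024 (next power of 2).

Standard algorithm: 792^3 = 496793088 multiplications
Strassen's algorithm: 7^(log2(1024)) = 7^10 = 282475249 multiplications
Savings: 496793088 - 282475249 = 214317839 multiplications

Standard: 496793088 multiplications (792^3). Strassen: 282475249 multiplications (7^10, after padding to 1024x1024). Strassen reduces 8 recursive multiplications to 7 at each level.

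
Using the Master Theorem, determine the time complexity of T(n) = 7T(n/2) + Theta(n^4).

Master Theorem for T(n) = 7T(n/2) + O(n^4):

a = 7, b = 2, c = 4
log_b(a) = log_2(7) = 2.8074

Case 3: c = 4 > log_2(7) = 2.8074
T(n) = O(n^4) = O(n^4)

For T(n) = 7T(n/2) + O(n^4): log_2(7) = 2.8074. This is Case 3 of the Master Theorem (c > log_b(a), work dominated by root), giving O(n^4).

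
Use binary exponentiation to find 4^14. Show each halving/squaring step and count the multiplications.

Computing 4^14 by squaring (build up from 4^1; each line after the first costs one multiplication):

4^1 = 4
4^2 = (4^1)^2 = 4^2 = 16
4^3 = 4 * 4^2 = 4 * 16 = 64
4^6 = (4^3)^2 = 64^2 = 4096
4^7 = 4 * 4^6 = 4 * 4096 = 16384
4^14 = (4^7)^2 = 16384^2 = 268435456

Result: 268435456
Multiplications needed: 5 (5 lines after 4^1)

4^14 = 268435456. Using exponentiation by squaring, this requires 5 multiplications. The key idea: if the exponent is even, square the half-power; if odd, multiply by the base once.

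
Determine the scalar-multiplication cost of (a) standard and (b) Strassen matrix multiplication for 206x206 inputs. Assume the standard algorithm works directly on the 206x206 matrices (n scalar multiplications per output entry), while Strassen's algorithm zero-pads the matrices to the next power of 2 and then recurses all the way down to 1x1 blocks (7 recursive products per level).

Matrix multiplication for 206x206 matrices:

Strassen's algorithm requires power-of-2 dimensions. Pad 206x206 to 256x256 (next power of 2).

Standard algorithm: 206^3 = 8741816 multiplications
Strassen's algorithm: 7^(log2(256)) = 7^8 = 5764801 multiplications
Savings: 8741816 - 5764801 = 2977015 multiplications

Standard: 8741816 multiplications (206^3). Strassen: 5764801 multiplications (7^8, after padding to 256x256). Strassen reduces 8 recursive multiplications to 7 at each level.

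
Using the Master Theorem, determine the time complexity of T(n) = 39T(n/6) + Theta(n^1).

Master Theorem for T(n) = 39T(n/6) + O(n^1):

a = 39, b = 6, c = 1
log_b(a) = log_6(39) = 2.0447

Case 1: c = 1 < log_6(39) = 2.0447
T(n) = O(n^(log_6 39))

For T(n) = 39T(n/6) + O(n^1): log_6(39) = 2.0447. This is Case 1 of the Master Theorem (c < log_b(a), work dominated by leaves), giving O(n^(log_6 39)).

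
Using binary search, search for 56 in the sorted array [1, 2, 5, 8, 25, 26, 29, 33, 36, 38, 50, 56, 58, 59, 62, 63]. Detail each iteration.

Binary search for 56 in [1, 2, 5, 8, 25, 26, 29, 33, 36, 38, 50, 56, 58, 59, 62, 63]:

lo=0, hi=15, mid=7, arr[mid]=33 -> 33 < 56, search right half
lo=8, hi=15, mid=11, arr[mid]=56 -> Found target at index 11!

Binary search finds 56 at index 11 after 2 comparisons. The search repeatedly halves the search space by comparing with the middle element.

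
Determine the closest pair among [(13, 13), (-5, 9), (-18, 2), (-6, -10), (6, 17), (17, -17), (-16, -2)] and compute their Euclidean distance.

Computing all pairwise distances among 7 points:

d((13, 13), (-5, 9)) = 18.4391
d((13, 13), (-18, 2)) = 32.8938
d((13, 13), (-6, -10)) = 29.8329
d((13, 13), (6, 17)) = 8.0623
d((13, 13), (17, -17)) = 30.2655
d((13, 13), (-16, -2)) = 32.6497
d((-5, 9), (-18, 2)) = 14.7648
d((-5, 9), (-6, -10)) = 19.0263
d((-5, 9), (6, 17)) = 13.6015
d((-5, 9), (17, -17)) = 34.0588
d((-5, 9), (-16, -2)) = 15.5563
d((-18, 2), (-6, -10)) = 16.9706
d((-18, 2), (6, 17)) = 28.3019
d((-18, 2), (17, -17)) = 39.8246
d((-18, 2), (-16, -2)) = 4.4721 <-- minimum
d((-6, -10), (6, 17)) = 29.5466
d((-6, -10), (17, -17)) = 24.0416
d((-6, -10), (-16, -2)) = 12.8062
d((6, 17), (17, -17)) = 35.7351
d((6, 17), (-16, -2)) = 29.0689
d((17, -17), (-16, -2)) = 36.2491

Closest pair: (-18, 2) and (-16, -2) with distance 4.4721

The closest pair is (-18, 2) and (-16, -2) with Euclidean distance 4.4721. For 7 points, brute-force pairwise comparison is shown above. For large n, the divide-and-conquer algorithm (sort by x, recurse on halves, check the dividing strip) achieves O(n log n).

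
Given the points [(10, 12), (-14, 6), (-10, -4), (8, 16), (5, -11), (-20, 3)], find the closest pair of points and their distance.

Computing all pairwise distances among 6 points:

d((10, 12), (-14, 6)) = 24.7386
d((10, 12), (-10, -4)) = 25.6125
d((10, 12), (8, 16)) = 4.4721 <-- minimum
d((10, 12), (5, -11)) = 23.5372
d((10, 12), (-20, 3)) = 31.3209
d((-14, 6), (-10, -4)) = 10.7703
d((-14, 6), (8, 16)) = 24.1661
d((-14, 6), (5, -11)) = 25.4951
d((-14, 6), (-20, 3)) = 6.7082
d((-10, -4), (8, 16)) = 26.9072
d((-10, -4), (5, -11)) = 16.5529
d((-10, -4), (-20, 3)) = 12.2066
d((8, 16), (5, -11)) = 27.1662
d((8, 16), (-20, 3)) = 30.8707
d((5, -11), (-20, 3)) = 28.6531

Closest pair: (10, 12) and (8, 16) with distance 4.4721

The closest pair is (10, 12) and (8, 16) with Euclidean distance 4.4721. For 6 points, brute-force pairwise comparison is shown above. For large n, the divide-and-conquer algorithm (sort by x, recurse on halves, check the dividing strip) achieves O(n log n).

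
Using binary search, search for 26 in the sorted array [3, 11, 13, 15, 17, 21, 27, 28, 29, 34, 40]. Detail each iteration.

Binary search for 26 in [3, 11, 13, 15, 17, 21, 27, 28, 29, 34, 40]:

lo=0, hi=10, mid=5, arr[mid]=21 -> 21 < 26, search right half
lo=6, hi=10, mid=8, arr[mid]=29 -> 29 > 26, search left half
lo=6, hi=7, mid=6, arr[mid]=27 -> 27 > 26, search left half
lo=6 > hi=5, target 26 not found

Binary search determines that 26 is not in the array after 3 comparisons. The search space was exhausted without finding the target.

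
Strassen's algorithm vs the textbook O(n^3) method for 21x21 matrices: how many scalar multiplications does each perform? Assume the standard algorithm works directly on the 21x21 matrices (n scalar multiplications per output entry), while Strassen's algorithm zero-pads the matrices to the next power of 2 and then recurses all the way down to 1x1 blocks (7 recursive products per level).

Matrix multiplication for 21x21 matrices:

Strassen's algorithm requires power-of-2 dimensions. Pad 21x21 to 32x32 (next power of 2).

Standard algorithm: 21^3 = 9261 multiplications
Strassen's algorithm: 7^(log2(32)) = 7^5 = 16807 multiplications
Difference: 9261 - 16807 = -7546 (Strassen uses MORE here due to padding overhead — for small or just-over-power-of-2 n, padding can outweigh the per-level savings)

Standard: 9261 multiplications (21^3). Strassen: 16807 multiplications (7^5, after padding to 32x32). Strassen reduces 8 recursive multiplications to 7 at each level.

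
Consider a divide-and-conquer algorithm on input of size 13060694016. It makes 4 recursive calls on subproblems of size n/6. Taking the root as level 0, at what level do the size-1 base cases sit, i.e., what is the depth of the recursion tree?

For divide and conquer with division factor 6:

Problem sizes at each level:
Level 0: 13060694016
Level 1: 2176782336
Level 2: 362797056
Level 3: 60466176
Level 4: 10077696
Level 5: 1679616
Level 6: 279936
Level 7: 46656
Level 8: 7776
Level 9: 1296
Level 10: 216
Level 11: 36
Level 12: 6
Level 13: 1

The root is level 0 and the size-1 base case is level 13 (the tree spans levels 0 through 13, i.e. 14 levels counting the root), so the depth is the number of divisions: log_6(13060694016) = 13

The recursion tree depth is log_6(13060694016) = 13. At each level, the problem size is divided by 6, so it takes 13 divisions to reduce to a base case of size 1. The algorithm makes 4 recursive calls at each level.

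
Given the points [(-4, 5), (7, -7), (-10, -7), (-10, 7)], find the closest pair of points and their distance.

Computing all pairwise distances among 4 points:

d((-4, 5), (7, -7)) = 16.2788
d((-4, 5), (-10, -7)) = 13.4164
d((-4, 5), (-10, 7)) = 6.3246 <-- minimum
d((7, -7), (-10, -7)) = 17.0
d((7, -7), (-10, 7)) = 22.0227
d((-10, -7), (-10, 7)) = 14.0

Closest pair: (-4, 5) and (-10, 7) with distance 6.3246

The closest pair is (-4, 5) and (-10, 7) with Euclidean distance 6.3246. For 4 points, brute-force pairwise comparison is shown above. For large n, the divide-and-conquer algorithm (sort by x, recurse on halves, check the dividing strip) achieves O(n log n).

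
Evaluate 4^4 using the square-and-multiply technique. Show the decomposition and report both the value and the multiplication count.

Computing 4^4 by squaring (build up from 4^1; each line after the first costs one multiplication):

4^1 = 4
4^2 = (4^1)^2 = 4^2 = 16
4^4 = (4^2)^2 = 16^2 = 256

Result: 256
Multiplications needed: 2 (2 lines after 4^1)

4^4 = 256. Using exponentiation by squaring, this requires 2 multiplications. The key idea: if the exponent is even, square the half-power; if odd, multiply by the base once.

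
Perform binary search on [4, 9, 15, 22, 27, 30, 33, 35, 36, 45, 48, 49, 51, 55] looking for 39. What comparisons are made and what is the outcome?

Binary search for 39 in [4, 9, 15, 22, 27, 30, 33, 35, 36, 45, 48, 49, 51, 55]:

lo=0, hi=13, mid=6, arr[mid]=33 -> 33 < 39, search right half
lo=7, hi=13, mid=10, arr[mid]=48 -> 48 > 39, search left half
lo=7, hi=9, mid=8, arr[mid]=36 -> 36 < 39, search right half
lo=9, hi=9, mid=9, arr[mid]=45 -> 45 > 39, search left half
lo=9 > hi=8, target 39 not found

Binary search determines that 39 is not in the array after 4 comparisons. The search space was exhausted without finding the target.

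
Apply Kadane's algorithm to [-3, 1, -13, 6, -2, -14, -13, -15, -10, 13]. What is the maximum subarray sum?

Using Kadane's algorithm on [-3, 1, -13, 6, -2, -14, -13, -15, -10, 13]:

Scanning through the array:
Position 1 (value 1): max_ending_here = 1, max_so_far = 1
Position 2 (value -13): max_ending_here = -12, max_so_far = 1
Position 3 (value 6): max_ending_here = 6, max_so_far = 6
Position 4 (value -2): max_ending_here = 4, max_so_far = 6
Position 5 (value -14): max_ending_here = -10, max_so_far = 6
Position 6 (value -13): max_ending_here = -13, max_so_far = 6
Position 7 (value -15): max_ending_here = -15, max_so_far = 6
Position 8 (value -10): max_ending_here = -10, max_so_far = 6
Position 9 (value 13): max_ending_here = 13, max_so_far = 13

Maximum subarray: [13]
Maximum sum: 13

The maximum subarray is [13] with sum 13. This subarray runs from index 9 to index 9.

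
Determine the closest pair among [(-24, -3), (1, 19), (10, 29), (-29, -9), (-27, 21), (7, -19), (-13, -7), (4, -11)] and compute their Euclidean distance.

Computing all pairwise distances among 8 points:

d((-24, -3), (1, 19)) = 33.3017
d((-24, -3), (10, 29)) = 46.6905
d((-24, -3), (-29, -9)) = 7.8102 <-- minimum
d((-24, -3), (-27, 21)) = 24.1868
d((-24, -3), (7, -19)) = 34.8855
d((-24, -3), (-13, -7)) = 11.7047
d((-24, -3), (4, -11)) = 29.1204
d((1, 19), (10, 29)) = 13.4536
d((1, 19), (-29, -9)) = 41.0366
d((1, 19), (-27, 21)) = 28.0713
d((1, 19), (7, -19)) = 38.4708
d((1, 19), (-13, -7)) = 29.5296
d((1, 19), (4, -11)) = 30.1496
d((10, 29), (-29, -9)) = 54.4518
d((10, 29), (-27, 21)) = 37.855
d((10, 29), (7, -19)) = 48.0937
d((10, 29), (-13, -7)) = 42.72
d((10, 29), (4, -11)) = 40.4475
d((-29, -9), (-27, 21)) = 30.0666
d((-29, -9), (7, -19)) = 37.3631
d((-29, -9), (-13, -7)) = 16.1245
d((-29, -9), (4, -11)) = 33.0606
d((-27, 21), (7, -19)) = 52.4976
d((-27, 21), (-13, -7)) = 31.305
d((-27, 21), (4, -11)) = 44.5533
d((7, -19), (-13, -7)) = 23.3238
d((7, -19), (4, -11)) = 8.544
d((-13, -7), (4, -11)) = 17.4642

Closest pair: (-24, -3) and (-29, -9) with distance 7.8102

The closest pair is (-24, -3) and (-29, -9) with Euclidean distance 7.8102. For 8 points, brute-force pairwise comparison is shown above. For large n, the divide-and-conquer algorithm (sort by x, recurse on halves, check the dividing strip) achieves O(n log n).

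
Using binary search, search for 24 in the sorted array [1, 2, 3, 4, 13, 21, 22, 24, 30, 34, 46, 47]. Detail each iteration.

Binary search for 24 in [1, 2, 3, 4, 13, 21, 22, 24, 30, 34, 46, 47]:

lo=0, hi=11, mid=5, arr[mid]=21 -> 21 < 24, search right half
lo=6, hi=11, mid=8, arr[mid]=30 -> 30 > 24, search left half
lo=6, hi=7, mid=6, arr[mid]=22 -> 22 < 24, search right half
lo=7, hi=7, mid=7, arr[mid]=24 -> Found target at index 7!

Binary search finds 24 at index 7 after 4 comparisons. The search repeatedly halves the search space by comparing with the middle element.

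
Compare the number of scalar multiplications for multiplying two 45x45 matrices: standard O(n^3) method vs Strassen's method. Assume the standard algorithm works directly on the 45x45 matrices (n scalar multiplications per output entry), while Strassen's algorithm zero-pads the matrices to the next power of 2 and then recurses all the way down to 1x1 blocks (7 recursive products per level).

Matrix multiplication for 45x45 matrices:

Strassen's algorithm requires power-of-2 dimensions. Pad 45x45 to 64x64 (next power of 2).

Standard algorithm: 45^3 = 91125 multiplications
Strassen's algorithm: 7^(log2(64)) = 7^6 = 117649 multiplications
Difference: 91125 - 117649 = -26524 (Strassen uses MORE here due to padding overhead — for small or just-over-power-of-2 n, padding can outweigh the per-level savings)

Standard: 91125 multiplications (45^3). Strassen: 117649 multiplications (7^6, after padding to 64x64). Strassen reduces 8 recursive multiplications to 7 at each level.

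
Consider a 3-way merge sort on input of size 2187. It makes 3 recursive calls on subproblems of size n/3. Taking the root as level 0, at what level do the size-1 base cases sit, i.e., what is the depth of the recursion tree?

For divide and conquer with division factor 3:

Problem sizes at each level:
Level 0: 2187
Level 1: 729
Level 2: 243
Level 3: 81
Level 4: 27
Level 5: 9
Level 6: 3
Level 7: 1

The root is level 0 and the size-1 base case is level 7 (the tree spans levels 0 through 7, i.e. 8 levels counting the root), so the depth is the number of divisions: log_3(2187) = 7

The recursion tree depth is log_3(2187) = 7. At each level, the problem size is divided by 3, so it takes 7 divisions to reduce to a base case of size 1. The algorithm makes 3 recursive calls at each level.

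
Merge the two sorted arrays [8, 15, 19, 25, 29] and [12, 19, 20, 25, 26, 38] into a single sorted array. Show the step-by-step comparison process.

Merging process:

Compare 8 vs 12: take 8 from left. Merged: [8]
Compare 15 vs 12: take 12 from right. Merged: [8, 12]
Compare 15 vs 19: take 15 from left. Merged: [8, 12, 15]
Compare 19 vs 19: take 19 from left. Merged: [8, 12, 15, 19]
Compare 25 vs 19: take 19 from right. Merged: [8, 12, 15, 19, 19]
Compare 25 vs 20: take 20 from right. Merged: [8, 12, 15, 19, 19, 20]
Compare 25 vs 25: take 25 from left. Merged: [8, 12, 15, 19, 19, 20, 25]
Compare 29 vs 25: take 25 from right. Merged: [8, 12, 15, 19, 19, 20, 25, 25]
Compare 29 vs 26: take 26 from right. Merged: [8, 12, 15, 19, 19, 20, 25, 25, 26]
Compare 29 vs 38: take 29 from left. Merged: [8, 12, 15, 19, 19, 20, 25, 25, 26, 29]
Append remaining from right: [38]. Merged: [8, 12, 15, 19, 19, 20, 25, 25, 26, 29, 38]

Final merged array: [8, 12, 15, 19, 19, 20, 25, 25, 26, 29, 38]
Total comparisons: 10

The merged array is [8, 12, 15, 19, 19, 20, 25, 25, 26, 29, 38], requiring 10 comparisons. The merge step runs in O(n) time where n is the total number of elements.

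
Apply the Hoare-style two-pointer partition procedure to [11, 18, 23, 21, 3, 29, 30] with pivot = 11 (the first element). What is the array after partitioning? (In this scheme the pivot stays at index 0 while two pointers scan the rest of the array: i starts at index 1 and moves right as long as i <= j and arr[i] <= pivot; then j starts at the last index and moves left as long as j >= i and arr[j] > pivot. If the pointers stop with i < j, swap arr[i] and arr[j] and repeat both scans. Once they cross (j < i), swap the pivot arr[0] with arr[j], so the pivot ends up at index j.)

Hoare-style two-pointer partition with pivot = 11:

Initial array: [11, 18, 23, 21, 3, 29, 30]

Pointers start at i = 1, j = 6.
i stops at index 1 (arr[1]=18 > 11), j stops at index 4 (arr[4]=3 <= 11): swap arr[1] and arr[4], array becomes [11, 3, 23, 21, 18, 29, 30]
i ends at 2, j ends at 1: the pointers have crossed (j < i), so scanning stops.

Swap pivot arr[0] with arr[1] to place pivot at position 1: [3, 11, 23, 21, 18, 29, 30]
Pivot position: 1

After partitioning with pivot 11, the array becomes [3, 11, 23, 21, 18, 29, 30]. The pivot is placed at index 1. All elements to the left of the pivot are <= 11, and all elements to the right are > 11.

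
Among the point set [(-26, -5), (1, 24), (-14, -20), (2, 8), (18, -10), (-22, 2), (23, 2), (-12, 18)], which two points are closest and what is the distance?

Computing all pairwise distances among 8 points:

d((-26, -5), (1, 24)) = 39.6232
d((-26, -5), (-14, -20)) = 19.2094
d((-26, -5), (2, 8)) = 30.8707
d((-26, -5), (18, -10)) = 44.2832
d((-26, -5), (-22, 2)) = 8.0623 <-- minimum
d((-26, -5), (23, 2)) = 49.4975
d((-26, -5), (-12, 18)) = 26.9258
d((1, 24), (-14, -20)) = 46.4866
d((1, 24), (2, 8)) = 16.0312
d((1, 24), (18, -10)) = 38.0132
d((1, 24), (-22, 2)) = 31.8277
d((1, 24), (23, 2)) = 31.1127
d((1, 24), (-12, 18)) = 14.3178
d((-14, -20), (2, 8)) = 32.249
d((-14, -20), (18, -10)) = 33.5261
d((-14, -20), (-22, 2)) = 23.4094
d((-14, -20), (23, 2)) = 43.0465
d((-14, -20), (-12, 18)) = 38.0526
d((2, 8), (18, -10)) = 24.0832
d((2, 8), (-22, 2)) = 24.7386
d((2, 8), (23, 2)) = 21.8403
d((2, 8), (-12, 18)) = 17.2047
d((18, -10), (-22, 2)) = 41.7612
d((18, -10), (23, 2)) = 13.0
d((18, -10), (-12, 18)) = 41.0366
d((-22, 2), (23, 2)) = 45.0
d((-22, 2), (-12, 18)) = 18.868
d((23, 2), (-12, 18)) = 38.4838

Closest pair: (-26, -5) and (-22, 2) with distance 8.0623

The closest pair is (-26, -5) and (-22, 2) with Euclidean distance 8.0623. For 8 points, brute-force pairwise comparison is shown above. For large n, the divide-and-conquer algorithm (sort by x, recurse on halves, check the dividing strip) achieves O(n log n).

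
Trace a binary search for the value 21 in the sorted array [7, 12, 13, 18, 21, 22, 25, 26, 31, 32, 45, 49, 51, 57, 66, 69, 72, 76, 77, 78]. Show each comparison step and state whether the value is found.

Binary search for 21 in [7, 12, 13, 18, 21, 22, 25, 26, 31, 32, 45, 49, 51, 57, 66, 69, 72, 76, 77, 78]:

lo=0, hi=19, mid=9, arr[mid]=32 -> 32 > 21, search left half
lo=0, hi=8, mid=4, arr[mid]=21 -> Found target at index 4!

Binary search finds 21 at index 4 after 2 comparisons. The search repeatedly halves the search space by comparing with the middle element.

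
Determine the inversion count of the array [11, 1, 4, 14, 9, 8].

Finding inversions in [11, 1, 4, 14, 9, 8]:

(0, 1): arr[0]=11 > arr[1]=1
(0, 2): arr[0]=11 > arr[2]=4
(0, 4): arr[0]=11 > arr[4]=9
(0, 5): arr[0]=11 > arr[5]=8
(3, 4): arr[3]=14 > arr[4]=9
(3, 5): arr[3]=14 > arr[5]=8
(4, 5): arr[4]=9 > arr[5]=8

Total inversions: 7

The array has 7 inversion(s): (0,1), (0,2), (0,4), (0,5), (3,4), (3,5), (4,5). Each pair (i,j) satisfies i < j and arr[i] > arr[j].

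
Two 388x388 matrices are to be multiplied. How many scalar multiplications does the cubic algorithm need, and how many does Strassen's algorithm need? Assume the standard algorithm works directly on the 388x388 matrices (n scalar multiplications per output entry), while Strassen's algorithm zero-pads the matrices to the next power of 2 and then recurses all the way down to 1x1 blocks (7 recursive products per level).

Matrix multiplication for 388x388 matrices:

Strassen's algorithm requires power-of-2 dimensions. Pad 388x388 to 512x512 (next power of 2).

Standard algorithm: 388^3 = 58411072 multiplications
Strassen's algorithm: 7^(log2(512)) = 7^9 = 40353607 multiplications
Savings: 58411072 - 40353607 = 18057465 multiplications

Standard: 58411072 multiplications (388^3). Strassen: 40353607 multiplications (7^9, after padding to 512x512). Strassen reduces 8 recursive multiplications to 7 at each level.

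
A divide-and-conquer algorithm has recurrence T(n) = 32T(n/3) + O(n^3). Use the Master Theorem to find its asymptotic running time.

Master Theorem for T(n) = 32T(n/3) + O(n^3):

a = 32, b = 3, c = 3
log_b(a) = log_3(32) = 3.1546

Case 1: c = 3 < log_3(32) = 3.1546
T(n) = O(n^(log_3 32))

For T(n) = 32T(n/3) + O(n^3): log_3(32) = 3.1546. This is Case 1 of the Master Theorem (c < log_b(a), work dominated by leaves), giving O(n^(log_3 32)).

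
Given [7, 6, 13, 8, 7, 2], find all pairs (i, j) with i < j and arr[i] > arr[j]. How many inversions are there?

Finding inversions in [7, 6, 13, 8, 7, 2]:

(0, 1): arr[0]=7 > arr[1]=6
(0, 5): arr[0]=7 > arr[5]=2
(1, 5): arr[1]=6 > arr[5]=2
(2, 3): arr[2]=13 > arr[3]=8
(2, 4): arr[2]=13 > arr[4]=7
(2, 5): arr[2]=13 > arr[5]=2
(3, 4): arr[3]=8 > arr[4]=7
(3, 5): arr[3]=8 > arr[5]=2
(4, 5): arr[4]=7 > arr[5]=2

Total inversions: 9

The array has 9 inversion(s): (0,1), (0,5), (1,5), (2,3), (2,4), (2,5), (3,4), (3,5), (4,5). Each pair (i,j) satisfies i < j and arr[i] > arr[j].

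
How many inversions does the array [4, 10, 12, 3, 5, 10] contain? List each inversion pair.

Finding inversions in [4, 10, 12, 3, 5, 10]:

(0, 3): arr[0]=4 > arr[3]=3
(1, 3): arr[1]=10 > arr[3]=3
(1, 4): arr[1]=10 > arr[4]=5
(2, 3): arr[2]=12 > arr[3]=3
(2, 4): arr[2]=12 > arr[4]=5
(2, 5): arr[2]=12 > arr[5]=10

Total inversions: 6

The array has 6 inversion(s): (0,3), (1,3), (1,4), (2,3), (2,4), (2,5). Each pair (i,j) satisfies i < j and arr[i] > arr[j].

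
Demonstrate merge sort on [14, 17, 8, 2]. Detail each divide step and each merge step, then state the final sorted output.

Merge sort trace:

Split: [14, 17, 8, 2] -> [14, 17] and [8, 2]
  Split: [14, 17] -> [14] and [17]
  Merge: [14] + [17] -> [14, 17]
  Split: [8, 2] -> [8] and [2]
  Merge: [8] + [2] -> [2, 8]
Merge: [14, 17] + [2, 8] -> [2, 8, 14, 17]

Final sorted array: [2, 8, 14, 17]

The merge sort proceeds by recursively splitting the array and merging sorted halves.
After all merges, the sorted array is [2, 8, 14, 17].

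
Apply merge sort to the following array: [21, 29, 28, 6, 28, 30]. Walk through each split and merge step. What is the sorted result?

Merge sort trace:

Split: [21, 29, 28, 6, 28, 30] -> [21, 29, 28] and [6, 28, 30]
  Split: [21, 29, 28] -> [21] and [29, 28]
    Split: [29, 28] -> [29] and [28]
    Merge: [29] + [28] -> [28, 29]
  Merge: [21] + [28, 29] -> [21, 28, 29]
  Split: [6, 28, 30] -> [6] and [28, 30]
    Split: [28, 30] -> [28] and [30]
    Merge: [28] + [30] -> [28, 30]
  Merge: [6] + [28, 30] -> [6, 28, 30]
Merge: [21, 28, 29] + [6, 28, 30] -> [6, 21, 28, 28, 29, 30]

Final sorted array: [6, 21, 28, 28, 29, 30]

The merge sort proceeds by recursively splitting the array and merging sorted halves.
After all merges, the sorted array is [6, 21, 28, 28, 29, 30].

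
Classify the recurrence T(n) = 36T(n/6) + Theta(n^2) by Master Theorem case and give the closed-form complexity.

Master Theorem for T(n) = 36T(n/6) + O(n^2):

a = 36, b = 6, c = 2
log_b(a) = log_6(36) = 2.0000

Case 2: c = 2 = log_6(36) = 2.0000
T(n) = O(n^2 log n) = O(n^2 log n)

For T(n) = 36T(n/6) + O(n^2): log_6(36) = 2.0000. This is Case 2 of the Master Theorem (c = log_b(a), equal work at all levels), giving O(n^2 log n).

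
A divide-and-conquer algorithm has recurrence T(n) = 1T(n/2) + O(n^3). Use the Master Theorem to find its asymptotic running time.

Master Theorem for T(n) = 1T(n/2) + O(n^3):

a = 1, b = 2, c = 3
log_b(a) = log_2(1) = 0.0000

Case 3: c = 3 > log_2(1) = 0.0000
T(n) = O(n^3) = O(n^3)

For T(n) = 1T(n/2) + O(n^3): log_2(1) = 0.0000. This is Case 3 of the Master Theorem (c > log_b(a), work dominated by root), giving O(n^3).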